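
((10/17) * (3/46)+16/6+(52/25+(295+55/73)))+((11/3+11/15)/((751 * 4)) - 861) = -560.46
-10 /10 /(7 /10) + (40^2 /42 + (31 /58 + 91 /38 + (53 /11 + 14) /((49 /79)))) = 62310137 /890967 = 69.94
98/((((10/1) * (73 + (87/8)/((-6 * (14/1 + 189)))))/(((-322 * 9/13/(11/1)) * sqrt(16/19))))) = -21205632 * sqrt(19)/37019125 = -2.50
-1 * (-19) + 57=76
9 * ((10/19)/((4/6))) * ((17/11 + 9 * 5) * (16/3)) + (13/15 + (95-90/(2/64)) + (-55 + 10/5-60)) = -3552913/3135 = -1133.31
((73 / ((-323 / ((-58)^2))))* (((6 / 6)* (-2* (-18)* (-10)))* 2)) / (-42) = -29468640 / 2261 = -13033.45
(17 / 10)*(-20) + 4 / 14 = -236 / 7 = -33.71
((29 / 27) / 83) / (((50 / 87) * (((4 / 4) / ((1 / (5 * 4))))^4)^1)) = 841 / 5976000000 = 0.00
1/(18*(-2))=-1/36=-0.03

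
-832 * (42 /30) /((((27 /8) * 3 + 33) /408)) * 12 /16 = -4752384 /575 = -8265.02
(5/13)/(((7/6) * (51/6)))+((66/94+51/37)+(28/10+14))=254486502/13451165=18.92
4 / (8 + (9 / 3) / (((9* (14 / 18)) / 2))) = 14 / 31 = 0.45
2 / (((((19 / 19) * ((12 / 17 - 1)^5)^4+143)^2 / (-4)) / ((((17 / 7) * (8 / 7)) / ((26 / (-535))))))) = 150231000149068702095773418544589756743543335368313095 / 6723855693187922882137860068193350657331821296850409984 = 0.02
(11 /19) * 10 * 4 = 23.16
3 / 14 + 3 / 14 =3 / 7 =0.43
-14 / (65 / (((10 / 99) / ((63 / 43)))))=-172 / 11583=-0.01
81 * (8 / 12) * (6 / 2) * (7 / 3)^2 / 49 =18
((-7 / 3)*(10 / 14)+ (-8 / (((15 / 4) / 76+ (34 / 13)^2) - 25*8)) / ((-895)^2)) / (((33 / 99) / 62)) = -2463620165880262 / 7947162072025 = -310.00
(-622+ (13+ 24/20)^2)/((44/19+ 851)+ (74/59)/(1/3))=-11780589/24019625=-0.49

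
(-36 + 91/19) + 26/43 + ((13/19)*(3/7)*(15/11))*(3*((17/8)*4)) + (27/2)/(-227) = -292301949/14280343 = -20.47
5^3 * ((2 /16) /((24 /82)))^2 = 210125 /9216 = 22.80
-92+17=-75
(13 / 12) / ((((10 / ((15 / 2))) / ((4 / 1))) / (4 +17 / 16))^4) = 57637.78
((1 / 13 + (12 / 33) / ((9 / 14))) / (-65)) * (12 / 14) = -1654 / 195195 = -0.01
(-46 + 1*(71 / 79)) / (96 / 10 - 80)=17815 / 27808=0.64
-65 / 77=-0.84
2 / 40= 1 / 20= 0.05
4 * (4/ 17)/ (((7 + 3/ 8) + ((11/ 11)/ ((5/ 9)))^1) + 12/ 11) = 7040/ 76789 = 0.09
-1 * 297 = -297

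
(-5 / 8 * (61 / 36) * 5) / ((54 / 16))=-1525 / 972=-1.57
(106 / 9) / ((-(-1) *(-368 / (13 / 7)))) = -689 / 11592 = -0.06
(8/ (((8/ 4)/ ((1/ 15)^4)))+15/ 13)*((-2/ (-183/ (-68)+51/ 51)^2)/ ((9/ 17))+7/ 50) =-2955490154699/ 18658139906250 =-0.16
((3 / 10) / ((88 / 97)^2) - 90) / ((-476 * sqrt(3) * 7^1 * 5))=2313791 * sqrt(3) / 1290150400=0.00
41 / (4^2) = 41 / 16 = 2.56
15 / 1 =15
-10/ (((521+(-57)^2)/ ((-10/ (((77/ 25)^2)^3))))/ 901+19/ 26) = 57192382812500/ 2038776726273003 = 0.03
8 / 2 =4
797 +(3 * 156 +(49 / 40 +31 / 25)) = 1267.46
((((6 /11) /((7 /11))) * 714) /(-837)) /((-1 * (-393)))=-68 /36549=-0.00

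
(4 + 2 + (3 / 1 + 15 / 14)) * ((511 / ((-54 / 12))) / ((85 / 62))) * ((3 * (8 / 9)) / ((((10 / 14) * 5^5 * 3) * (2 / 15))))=-5956216 / 2390625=-2.49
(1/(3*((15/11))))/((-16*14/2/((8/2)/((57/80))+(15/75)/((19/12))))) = -4499/359100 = -0.01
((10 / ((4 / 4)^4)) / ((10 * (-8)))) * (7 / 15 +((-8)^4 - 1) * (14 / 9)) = -95557 / 120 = -796.31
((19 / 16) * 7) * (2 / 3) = 133 / 24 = 5.54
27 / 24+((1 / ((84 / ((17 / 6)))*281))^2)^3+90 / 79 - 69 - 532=-381665958862524840074632442437173521 / 637453088129036918314612553416704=-598.74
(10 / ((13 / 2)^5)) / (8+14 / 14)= 320 / 3341637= 0.00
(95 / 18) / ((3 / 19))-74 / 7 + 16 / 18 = 8975 / 378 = 23.74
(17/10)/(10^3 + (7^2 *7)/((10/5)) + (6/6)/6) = 51/35150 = 0.00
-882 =-882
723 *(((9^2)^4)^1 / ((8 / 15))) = 466841689245 / 8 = 58355211155.62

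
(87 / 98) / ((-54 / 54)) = -87 / 98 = -0.89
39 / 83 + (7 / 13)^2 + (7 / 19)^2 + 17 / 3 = 99688282 / 15191241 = 6.56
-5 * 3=-15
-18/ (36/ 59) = -59/ 2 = -29.50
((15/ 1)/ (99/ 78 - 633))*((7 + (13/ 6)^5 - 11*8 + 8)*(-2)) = -510523/ 425736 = -1.20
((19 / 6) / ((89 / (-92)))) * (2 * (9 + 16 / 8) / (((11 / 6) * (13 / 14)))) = -48944 / 1157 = -42.30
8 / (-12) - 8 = -26 / 3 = -8.67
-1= -1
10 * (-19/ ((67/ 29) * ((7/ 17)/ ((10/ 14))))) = -468350/ 3283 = -142.66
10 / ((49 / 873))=8730 / 49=178.16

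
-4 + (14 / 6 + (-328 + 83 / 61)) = -60080 / 183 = -328.31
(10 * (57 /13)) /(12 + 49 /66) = 37620 /10933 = 3.44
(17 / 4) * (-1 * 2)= -17 / 2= -8.50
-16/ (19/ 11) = -176/ 19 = -9.26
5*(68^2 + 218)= 24210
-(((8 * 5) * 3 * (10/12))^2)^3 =-1000000000000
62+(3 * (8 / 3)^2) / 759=141238 / 2277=62.03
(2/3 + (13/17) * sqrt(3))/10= 1/15 + 13 * sqrt(3)/170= 0.20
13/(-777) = -13/777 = -0.02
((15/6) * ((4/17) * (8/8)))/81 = 10/1377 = 0.01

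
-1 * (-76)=76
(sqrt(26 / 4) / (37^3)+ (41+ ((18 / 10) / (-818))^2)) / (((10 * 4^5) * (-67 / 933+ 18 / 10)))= 0.00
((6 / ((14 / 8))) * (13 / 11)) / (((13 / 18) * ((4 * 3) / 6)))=216 / 77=2.81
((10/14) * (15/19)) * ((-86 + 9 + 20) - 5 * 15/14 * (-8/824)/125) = -6164505/191786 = -32.14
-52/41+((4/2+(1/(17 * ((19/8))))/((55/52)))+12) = 9290386/728365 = 12.76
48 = 48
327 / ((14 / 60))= 9810 / 7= 1401.43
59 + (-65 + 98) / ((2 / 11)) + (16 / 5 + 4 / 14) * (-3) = 16103 / 70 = 230.04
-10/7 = -1.43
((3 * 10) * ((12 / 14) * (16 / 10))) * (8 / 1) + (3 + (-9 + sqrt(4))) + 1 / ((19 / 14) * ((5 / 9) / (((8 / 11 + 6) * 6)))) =2770028 / 7315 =378.68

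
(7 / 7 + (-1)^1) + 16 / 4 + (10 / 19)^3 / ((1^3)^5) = 28436 / 6859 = 4.15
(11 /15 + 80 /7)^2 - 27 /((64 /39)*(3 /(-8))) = 16915607 /88200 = 191.79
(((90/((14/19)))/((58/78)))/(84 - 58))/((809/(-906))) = -1161945/164227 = -7.08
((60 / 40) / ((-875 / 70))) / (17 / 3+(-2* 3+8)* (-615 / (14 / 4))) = 63 / 181525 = 0.00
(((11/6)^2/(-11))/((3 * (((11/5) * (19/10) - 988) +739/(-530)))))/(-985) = -2915/27773881884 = -0.00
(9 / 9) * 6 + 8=14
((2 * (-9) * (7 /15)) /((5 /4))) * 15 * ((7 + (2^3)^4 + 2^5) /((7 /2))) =-119088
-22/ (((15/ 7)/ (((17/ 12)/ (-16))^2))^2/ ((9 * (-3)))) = 45017819/ 5662310400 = 0.01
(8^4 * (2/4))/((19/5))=10240/19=538.95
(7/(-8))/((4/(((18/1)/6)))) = -21/32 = -0.66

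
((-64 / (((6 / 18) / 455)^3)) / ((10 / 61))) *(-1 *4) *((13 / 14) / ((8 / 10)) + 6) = 28439640356400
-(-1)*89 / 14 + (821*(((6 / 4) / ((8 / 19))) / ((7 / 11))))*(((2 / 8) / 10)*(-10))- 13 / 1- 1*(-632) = -234607 / 448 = -523.68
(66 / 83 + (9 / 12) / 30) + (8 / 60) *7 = 3493 / 1992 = 1.75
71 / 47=1.51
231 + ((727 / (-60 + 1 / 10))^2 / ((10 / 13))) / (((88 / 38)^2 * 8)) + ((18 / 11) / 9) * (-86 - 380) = 418828742521 / 2778554944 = 150.74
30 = 30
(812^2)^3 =286639590982979584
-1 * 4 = -4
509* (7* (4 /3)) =14252 /3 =4750.67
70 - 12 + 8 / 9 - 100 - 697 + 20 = -6463 / 9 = -718.11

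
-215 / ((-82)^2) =-215 / 6724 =-0.03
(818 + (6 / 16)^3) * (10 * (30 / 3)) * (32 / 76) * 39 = 408371925 / 304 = 1343328.70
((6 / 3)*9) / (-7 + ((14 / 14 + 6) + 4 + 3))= 18 / 7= 2.57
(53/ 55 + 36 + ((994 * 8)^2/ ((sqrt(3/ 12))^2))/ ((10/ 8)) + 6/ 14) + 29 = 77904688089/ 385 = 202349839.19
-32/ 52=-8/ 13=-0.62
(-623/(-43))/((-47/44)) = -27412/2021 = -13.56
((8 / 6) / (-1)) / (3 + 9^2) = -1 / 63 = -0.02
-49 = -49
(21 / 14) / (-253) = -3 / 506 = -0.01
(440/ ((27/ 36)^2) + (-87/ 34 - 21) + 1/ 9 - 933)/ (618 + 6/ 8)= -35542/ 126225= -0.28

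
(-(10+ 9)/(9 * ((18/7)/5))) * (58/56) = -2755/648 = -4.25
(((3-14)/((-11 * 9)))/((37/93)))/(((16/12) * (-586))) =-31/86728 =-0.00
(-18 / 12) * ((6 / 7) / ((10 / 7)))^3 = -81 / 250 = -0.32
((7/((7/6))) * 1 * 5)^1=30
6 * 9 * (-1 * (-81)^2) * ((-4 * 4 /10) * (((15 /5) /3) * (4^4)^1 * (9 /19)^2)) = 58773123072 /1805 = 32561287.02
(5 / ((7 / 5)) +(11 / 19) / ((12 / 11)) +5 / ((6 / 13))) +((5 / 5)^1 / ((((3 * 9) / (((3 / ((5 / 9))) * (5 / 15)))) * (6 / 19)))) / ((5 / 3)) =600979 / 39900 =15.06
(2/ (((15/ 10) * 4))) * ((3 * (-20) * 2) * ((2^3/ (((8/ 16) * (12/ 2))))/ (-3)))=320/ 9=35.56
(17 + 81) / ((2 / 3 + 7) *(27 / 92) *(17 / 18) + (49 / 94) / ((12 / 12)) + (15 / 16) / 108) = 2653056 / 71875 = 36.91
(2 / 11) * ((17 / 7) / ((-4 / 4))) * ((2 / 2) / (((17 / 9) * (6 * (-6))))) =1 / 154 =0.01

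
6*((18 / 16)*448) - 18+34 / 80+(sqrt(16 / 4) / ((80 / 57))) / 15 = 75163 / 25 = 3006.52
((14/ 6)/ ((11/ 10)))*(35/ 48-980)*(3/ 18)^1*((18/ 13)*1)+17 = -1586831/ 3432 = -462.36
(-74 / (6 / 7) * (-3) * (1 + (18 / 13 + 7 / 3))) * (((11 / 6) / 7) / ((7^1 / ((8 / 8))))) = 37444 / 819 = 45.72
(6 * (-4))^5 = -7962624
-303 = -303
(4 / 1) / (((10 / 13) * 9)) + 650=29276 / 45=650.58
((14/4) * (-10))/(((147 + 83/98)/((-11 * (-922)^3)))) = -29571923113040/14489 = -2040991311.55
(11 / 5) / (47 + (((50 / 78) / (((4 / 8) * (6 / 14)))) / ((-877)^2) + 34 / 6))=989869023 / 23696866240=0.04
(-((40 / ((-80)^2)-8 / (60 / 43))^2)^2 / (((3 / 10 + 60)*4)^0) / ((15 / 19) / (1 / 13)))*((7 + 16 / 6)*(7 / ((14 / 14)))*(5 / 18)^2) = -220266574687701857 / 402462867456000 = -547.30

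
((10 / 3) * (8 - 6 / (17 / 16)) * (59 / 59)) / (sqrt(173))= 400 * sqrt(173) / 8823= 0.60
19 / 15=1.27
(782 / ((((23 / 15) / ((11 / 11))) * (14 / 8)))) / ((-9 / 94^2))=-6008480 / 21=-286118.10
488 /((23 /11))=5368 /23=233.39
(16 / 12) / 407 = 4 / 1221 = 0.00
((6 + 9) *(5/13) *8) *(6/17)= 3600/221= 16.29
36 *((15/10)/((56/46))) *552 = 171396/7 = 24485.14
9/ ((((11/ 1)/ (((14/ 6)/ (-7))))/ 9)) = -27/ 11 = -2.45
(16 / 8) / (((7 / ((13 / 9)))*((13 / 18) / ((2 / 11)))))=8 / 77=0.10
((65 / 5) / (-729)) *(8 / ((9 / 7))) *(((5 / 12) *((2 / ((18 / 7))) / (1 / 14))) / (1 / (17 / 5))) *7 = -2122484 / 177147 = -11.98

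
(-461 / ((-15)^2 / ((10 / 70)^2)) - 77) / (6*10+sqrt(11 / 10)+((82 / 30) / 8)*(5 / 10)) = -28036533088 / 21890307705+108721408*sqrt(110) / 51077384645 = -1.26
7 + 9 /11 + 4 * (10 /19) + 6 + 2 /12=20177 /1254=16.09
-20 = -20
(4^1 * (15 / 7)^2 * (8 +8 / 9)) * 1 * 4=32000 / 49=653.06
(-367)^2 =134689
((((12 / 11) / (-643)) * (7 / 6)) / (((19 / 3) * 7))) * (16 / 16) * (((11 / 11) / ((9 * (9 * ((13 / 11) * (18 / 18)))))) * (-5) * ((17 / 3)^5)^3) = 28624230515098157930 / 61530509483469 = 465203.86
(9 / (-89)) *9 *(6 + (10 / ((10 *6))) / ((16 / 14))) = -7965 / 1424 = -5.59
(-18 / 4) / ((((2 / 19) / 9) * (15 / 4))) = -513 / 5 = -102.60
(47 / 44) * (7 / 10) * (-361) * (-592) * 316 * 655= 33075050252.36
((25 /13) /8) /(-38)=-25 /3952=-0.01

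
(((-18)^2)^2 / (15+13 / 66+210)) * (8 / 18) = 3079296 / 14863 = 207.18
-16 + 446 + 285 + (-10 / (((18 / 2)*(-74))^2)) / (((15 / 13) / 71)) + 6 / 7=3333982213 / 4657338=715.86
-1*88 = -88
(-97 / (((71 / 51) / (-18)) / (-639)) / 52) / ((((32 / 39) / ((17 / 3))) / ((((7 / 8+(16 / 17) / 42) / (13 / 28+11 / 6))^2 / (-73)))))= 154837168299 / 696109312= 222.43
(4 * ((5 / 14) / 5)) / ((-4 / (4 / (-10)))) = 1 / 35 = 0.03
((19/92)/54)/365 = 19/1813320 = 0.00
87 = 87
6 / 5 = 1.20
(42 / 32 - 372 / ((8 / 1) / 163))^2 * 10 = 73509025005 / 128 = 574289257.85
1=1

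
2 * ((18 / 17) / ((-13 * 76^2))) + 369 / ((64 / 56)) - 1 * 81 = 154376217 / 638248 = 241.87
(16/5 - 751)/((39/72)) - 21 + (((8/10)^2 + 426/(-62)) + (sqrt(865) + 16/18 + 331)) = -97556863/90675 + sqrt(865) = -1046.49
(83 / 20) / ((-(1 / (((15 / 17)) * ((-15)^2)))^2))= -189084375 / 1156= -163567.80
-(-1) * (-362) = -362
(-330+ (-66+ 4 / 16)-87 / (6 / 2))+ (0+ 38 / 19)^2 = -1683 / 4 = -420.75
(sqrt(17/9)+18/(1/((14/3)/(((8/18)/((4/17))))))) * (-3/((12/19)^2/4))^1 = -22743/17 - 361 * sqrt(17)/36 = -1379.17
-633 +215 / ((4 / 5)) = -364.25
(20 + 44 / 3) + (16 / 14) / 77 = 56080 / 1617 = 34.68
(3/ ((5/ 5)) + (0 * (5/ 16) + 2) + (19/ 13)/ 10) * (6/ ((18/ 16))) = 1784/ 65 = 27.45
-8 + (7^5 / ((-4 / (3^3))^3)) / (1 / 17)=-5623807589 / 64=-87871993.58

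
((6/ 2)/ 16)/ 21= 1/ 112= 0.01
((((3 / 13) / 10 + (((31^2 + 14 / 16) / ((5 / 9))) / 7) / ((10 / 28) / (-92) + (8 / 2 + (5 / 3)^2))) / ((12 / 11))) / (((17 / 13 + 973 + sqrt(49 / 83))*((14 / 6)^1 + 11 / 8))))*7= 30191001492279474 / 465279249447681245-2613372614853*sqrt(83) / 465279249447681245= 0.06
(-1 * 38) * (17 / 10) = -323 / 5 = -64.60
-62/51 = -1.22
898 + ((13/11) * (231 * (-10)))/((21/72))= -8462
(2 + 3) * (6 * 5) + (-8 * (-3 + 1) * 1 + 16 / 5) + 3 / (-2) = 1677 / 10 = 167.70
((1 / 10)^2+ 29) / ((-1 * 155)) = -2901 / 15500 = -0.19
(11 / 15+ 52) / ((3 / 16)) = 12656 / 45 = 281.24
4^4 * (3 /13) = 59.08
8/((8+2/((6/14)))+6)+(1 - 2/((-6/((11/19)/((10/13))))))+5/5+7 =38621/3990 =9.68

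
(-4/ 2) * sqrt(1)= -2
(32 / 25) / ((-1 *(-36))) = 8 / 225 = 0.04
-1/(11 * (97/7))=-7/1067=-0.01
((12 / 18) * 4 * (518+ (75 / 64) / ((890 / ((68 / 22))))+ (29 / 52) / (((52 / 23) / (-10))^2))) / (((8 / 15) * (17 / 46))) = 8372903245765 / 1170069472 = 7155.90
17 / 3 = 5.67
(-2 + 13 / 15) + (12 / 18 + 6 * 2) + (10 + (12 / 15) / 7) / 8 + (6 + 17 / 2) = 2293 / 84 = 27.30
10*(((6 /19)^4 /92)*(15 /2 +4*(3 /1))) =63180 /2997383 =0.02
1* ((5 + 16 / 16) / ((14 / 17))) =51 / 7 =7.29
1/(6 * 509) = 1/3054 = 0.00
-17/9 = -1.89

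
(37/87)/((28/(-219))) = -2701/812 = -3.33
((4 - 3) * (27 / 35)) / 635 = 27 / 22225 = 0.00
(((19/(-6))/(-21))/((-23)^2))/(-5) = -19/333270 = -0.00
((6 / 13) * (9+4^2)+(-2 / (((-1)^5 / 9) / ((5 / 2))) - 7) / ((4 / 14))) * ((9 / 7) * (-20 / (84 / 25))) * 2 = -1409250 / 637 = -2212.32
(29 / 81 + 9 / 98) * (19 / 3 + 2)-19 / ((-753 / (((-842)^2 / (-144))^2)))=29246959671611 / 47818512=611624.21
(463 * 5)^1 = 2315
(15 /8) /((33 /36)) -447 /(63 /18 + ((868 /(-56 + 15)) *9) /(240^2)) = -19236005 /152922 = -125.79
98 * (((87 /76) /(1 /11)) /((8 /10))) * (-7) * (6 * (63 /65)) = -62039439 /988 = -62792.95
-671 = -671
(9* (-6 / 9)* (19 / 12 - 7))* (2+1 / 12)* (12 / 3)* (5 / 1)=8125 / 6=1354.17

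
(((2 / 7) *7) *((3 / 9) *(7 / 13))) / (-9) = -14 / 351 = -0.04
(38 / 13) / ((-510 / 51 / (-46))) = 874 / 65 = 13.45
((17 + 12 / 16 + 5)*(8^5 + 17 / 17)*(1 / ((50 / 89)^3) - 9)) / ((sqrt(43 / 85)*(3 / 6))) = -1252523621349*sqrt(3655) / 10750000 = -7044029.26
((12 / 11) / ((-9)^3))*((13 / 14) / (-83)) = 26 / 1553013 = 0.00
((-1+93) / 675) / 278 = 0.00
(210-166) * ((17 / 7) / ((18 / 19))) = 7106 / 63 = 112.79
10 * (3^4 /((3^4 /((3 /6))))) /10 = 0.50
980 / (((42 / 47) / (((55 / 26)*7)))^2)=1637145125 / 6084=269090.26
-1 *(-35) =35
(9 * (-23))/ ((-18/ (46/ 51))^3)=279841/ 10744731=0.03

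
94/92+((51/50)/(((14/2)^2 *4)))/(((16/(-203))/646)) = -10724291/257600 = -41.63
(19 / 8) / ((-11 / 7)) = -133 / 88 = -1.51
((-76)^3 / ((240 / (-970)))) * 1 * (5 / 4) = 6653230 / 3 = 2217743.33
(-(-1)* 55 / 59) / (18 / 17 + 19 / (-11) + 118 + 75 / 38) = 390830 / 50019197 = 0.01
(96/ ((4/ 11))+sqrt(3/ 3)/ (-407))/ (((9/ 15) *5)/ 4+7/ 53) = 22778764/ 76109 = 299.29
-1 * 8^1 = -8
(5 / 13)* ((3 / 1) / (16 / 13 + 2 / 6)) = 45 / 61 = 0.74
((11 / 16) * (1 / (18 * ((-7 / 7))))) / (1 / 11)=-121 / 288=-0.42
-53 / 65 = -0.82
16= 16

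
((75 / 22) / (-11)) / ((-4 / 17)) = 1275 / 968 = 1.32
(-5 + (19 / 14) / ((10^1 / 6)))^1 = -293 / 70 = -4.19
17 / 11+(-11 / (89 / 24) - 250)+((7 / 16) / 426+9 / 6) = -1667680907 / 6672864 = -249.92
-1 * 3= -3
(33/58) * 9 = 297/58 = 5.12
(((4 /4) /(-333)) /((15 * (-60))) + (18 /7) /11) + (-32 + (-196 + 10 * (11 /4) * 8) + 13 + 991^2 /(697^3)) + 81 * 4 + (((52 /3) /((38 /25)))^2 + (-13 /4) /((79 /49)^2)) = 2015893897503596606981174 /4401261730336981858425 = 458.03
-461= -461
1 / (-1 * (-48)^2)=-1 / 2304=-0.00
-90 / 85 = -18 / 17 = -1.06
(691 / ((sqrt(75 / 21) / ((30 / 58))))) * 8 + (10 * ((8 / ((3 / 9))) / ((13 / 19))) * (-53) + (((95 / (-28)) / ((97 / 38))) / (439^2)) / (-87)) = -5502863945463415 / 295999798458 + 16584 * sqrt(7) / 29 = -17077.76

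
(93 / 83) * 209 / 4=19437 / 332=58.55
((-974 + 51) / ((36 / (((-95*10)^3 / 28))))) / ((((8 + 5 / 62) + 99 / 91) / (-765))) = -3388492289609375 / 51729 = -65504693491.26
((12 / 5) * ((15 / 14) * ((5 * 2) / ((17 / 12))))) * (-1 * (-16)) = 34560 / 119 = 290.42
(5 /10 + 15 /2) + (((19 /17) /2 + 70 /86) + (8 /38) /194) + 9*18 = 171.37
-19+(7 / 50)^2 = -47451 / 2500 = -18.98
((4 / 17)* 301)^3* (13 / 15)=22689389632 / 73695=307882.35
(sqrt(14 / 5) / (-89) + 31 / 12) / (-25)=-31 / 300 + sqrt(70) / 11125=-0.10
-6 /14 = -3 /7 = -0.43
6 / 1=6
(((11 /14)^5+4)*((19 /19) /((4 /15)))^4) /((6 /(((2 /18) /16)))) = 4335650625 /4405854208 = 0.98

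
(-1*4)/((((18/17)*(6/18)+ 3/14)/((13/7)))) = -1768/135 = -13.10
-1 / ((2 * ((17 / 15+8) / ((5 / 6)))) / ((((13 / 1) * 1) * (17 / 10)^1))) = -1105 / 1096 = -1.01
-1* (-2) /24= 1 /12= 0.08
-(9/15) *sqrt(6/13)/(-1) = 3 *sqrt(78)/65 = 0.41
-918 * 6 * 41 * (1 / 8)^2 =-56457 / 16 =-3528.56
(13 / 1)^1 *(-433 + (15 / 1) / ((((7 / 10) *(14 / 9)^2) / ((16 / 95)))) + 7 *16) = -27069081 / 6517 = -4153.61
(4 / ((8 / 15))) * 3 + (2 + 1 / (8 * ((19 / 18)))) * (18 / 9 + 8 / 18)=4733 / 171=27.68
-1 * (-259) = 259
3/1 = 3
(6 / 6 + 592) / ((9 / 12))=2372 / 3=790.67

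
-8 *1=-8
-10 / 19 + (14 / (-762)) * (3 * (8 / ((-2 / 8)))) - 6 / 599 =1774136 / 1445387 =1.23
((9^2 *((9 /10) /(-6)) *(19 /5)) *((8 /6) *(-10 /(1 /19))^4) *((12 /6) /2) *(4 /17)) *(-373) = 119696606539200 /17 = 7040976855247.06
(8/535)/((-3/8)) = -64/1605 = -0.04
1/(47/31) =31/47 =0.66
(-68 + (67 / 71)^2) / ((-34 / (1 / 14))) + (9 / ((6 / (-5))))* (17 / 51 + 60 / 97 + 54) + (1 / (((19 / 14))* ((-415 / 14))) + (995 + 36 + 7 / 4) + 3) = 572349883169889 / 917628907510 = 623.73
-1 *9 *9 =-81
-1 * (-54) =54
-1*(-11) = 11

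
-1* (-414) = 414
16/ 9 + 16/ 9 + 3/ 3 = 4.56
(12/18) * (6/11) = 4/11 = 0.36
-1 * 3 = -3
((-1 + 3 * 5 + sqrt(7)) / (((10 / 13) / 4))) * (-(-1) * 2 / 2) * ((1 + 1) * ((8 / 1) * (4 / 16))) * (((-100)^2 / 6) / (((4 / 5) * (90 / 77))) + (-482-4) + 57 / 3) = 3693664 * sqrt(7) / 135 + 51711296 / 135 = 455435.65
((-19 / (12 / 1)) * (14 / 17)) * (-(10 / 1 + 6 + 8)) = 532 / 17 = 31.29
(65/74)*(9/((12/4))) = 195/74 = 2.64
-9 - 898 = -907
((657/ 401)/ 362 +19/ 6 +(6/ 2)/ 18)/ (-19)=-1453591/ 8274234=-0.18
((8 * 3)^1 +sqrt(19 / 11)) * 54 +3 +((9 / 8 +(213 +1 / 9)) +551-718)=54 * sqrt(209) / 11 +96929 / 72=1417.21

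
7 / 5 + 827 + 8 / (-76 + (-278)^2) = 39974447 / 48255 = 828.40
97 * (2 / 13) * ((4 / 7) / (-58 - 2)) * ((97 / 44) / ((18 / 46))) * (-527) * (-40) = -456185956 / 27027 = -16878.90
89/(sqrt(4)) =89/2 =44.50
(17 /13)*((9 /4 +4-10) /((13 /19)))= -4845 /676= -7.17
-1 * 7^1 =-7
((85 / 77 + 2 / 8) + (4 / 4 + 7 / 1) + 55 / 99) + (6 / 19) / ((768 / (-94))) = 8318005 / 842688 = 9.87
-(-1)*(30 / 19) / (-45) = -2 / 57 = -0.04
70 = 70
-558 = -558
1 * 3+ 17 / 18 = 71 / 18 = 3.94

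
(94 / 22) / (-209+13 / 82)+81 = 15254521 / 188375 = 80.98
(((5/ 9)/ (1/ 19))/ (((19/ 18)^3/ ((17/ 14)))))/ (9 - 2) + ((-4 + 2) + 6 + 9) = 257497/ 17689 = 14.56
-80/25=-16/5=-3.20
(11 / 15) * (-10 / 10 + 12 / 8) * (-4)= -22 / 15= -1.47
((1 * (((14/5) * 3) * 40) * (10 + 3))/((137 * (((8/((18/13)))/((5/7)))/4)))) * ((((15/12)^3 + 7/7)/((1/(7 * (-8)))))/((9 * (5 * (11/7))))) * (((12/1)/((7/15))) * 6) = -5688.81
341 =341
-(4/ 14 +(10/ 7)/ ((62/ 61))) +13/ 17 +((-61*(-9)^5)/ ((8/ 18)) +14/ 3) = 358769075935/ 44268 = 8104478.99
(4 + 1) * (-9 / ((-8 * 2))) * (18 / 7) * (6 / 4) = 1215 / 112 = 10.85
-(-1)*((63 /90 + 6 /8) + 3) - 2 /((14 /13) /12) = -2497 /140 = -17.84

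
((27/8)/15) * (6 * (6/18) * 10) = 9/2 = 4.50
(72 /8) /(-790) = -9 /790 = -0.01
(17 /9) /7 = 17 /63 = 0.27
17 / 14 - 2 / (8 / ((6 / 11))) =83 / 77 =1.08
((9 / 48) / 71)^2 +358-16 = 441349641 / 1290496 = 342.00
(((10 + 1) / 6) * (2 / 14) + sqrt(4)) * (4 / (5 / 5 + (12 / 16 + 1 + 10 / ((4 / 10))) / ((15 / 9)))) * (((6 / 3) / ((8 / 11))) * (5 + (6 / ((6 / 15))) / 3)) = 9500 / 651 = 14.59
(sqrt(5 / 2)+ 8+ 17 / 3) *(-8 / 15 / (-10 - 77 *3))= 4 *sqrt(10) / 3615+ 328 / 10845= 0.03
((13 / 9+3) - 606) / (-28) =2707 / 126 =21.48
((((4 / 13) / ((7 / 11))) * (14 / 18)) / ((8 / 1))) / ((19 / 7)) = 77 / 4446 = 0.02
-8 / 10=-4 / 5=-0.80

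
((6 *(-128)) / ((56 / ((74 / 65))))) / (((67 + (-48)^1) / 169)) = -92352 / 665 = -138.88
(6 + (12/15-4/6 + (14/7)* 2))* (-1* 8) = -1216/15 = -81.07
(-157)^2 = 24649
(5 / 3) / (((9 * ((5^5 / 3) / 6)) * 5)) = 2 / 9375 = 0.00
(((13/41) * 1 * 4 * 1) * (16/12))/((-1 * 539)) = -208/66297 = -0.00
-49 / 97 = -0.51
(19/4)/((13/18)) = 171/26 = 6.58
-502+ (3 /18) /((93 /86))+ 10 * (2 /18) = -139705 /279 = -500.73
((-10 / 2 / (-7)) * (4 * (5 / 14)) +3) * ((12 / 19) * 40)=94560 / 931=101.57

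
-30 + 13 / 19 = -557 / 19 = -29.32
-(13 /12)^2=-169 /144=-1.17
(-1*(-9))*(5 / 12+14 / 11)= 669 / 44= 15.20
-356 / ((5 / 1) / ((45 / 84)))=-267 / 7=-38.14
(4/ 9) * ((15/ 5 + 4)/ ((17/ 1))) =28/ 153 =0.18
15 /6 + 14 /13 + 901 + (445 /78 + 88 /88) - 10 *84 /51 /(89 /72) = 52985780 /59007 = 897.96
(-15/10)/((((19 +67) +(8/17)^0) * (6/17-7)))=17/6554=0.00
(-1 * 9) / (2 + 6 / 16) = -72 / 19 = -3.79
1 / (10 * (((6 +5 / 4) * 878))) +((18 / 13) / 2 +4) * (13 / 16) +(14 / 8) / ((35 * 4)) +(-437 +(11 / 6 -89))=-794936347 / 1527720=-520.34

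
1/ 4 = 0.25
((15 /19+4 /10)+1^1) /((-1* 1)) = -2.19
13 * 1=13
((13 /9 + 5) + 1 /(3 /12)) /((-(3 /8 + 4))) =-752 /315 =-2.39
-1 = -1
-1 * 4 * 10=-40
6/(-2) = -3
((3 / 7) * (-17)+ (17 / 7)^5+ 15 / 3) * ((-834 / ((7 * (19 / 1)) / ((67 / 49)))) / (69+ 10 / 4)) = -154384320396 / 15662964317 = -9.86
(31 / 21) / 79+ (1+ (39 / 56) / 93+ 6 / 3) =1245065 / 411432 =3.03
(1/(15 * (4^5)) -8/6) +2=0.67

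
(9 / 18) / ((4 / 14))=7 / 4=1.75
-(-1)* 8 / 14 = 0.57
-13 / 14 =-0.93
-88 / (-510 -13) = 88 / 523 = 0.17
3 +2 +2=7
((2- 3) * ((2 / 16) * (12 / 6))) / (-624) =1 / 2496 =0.00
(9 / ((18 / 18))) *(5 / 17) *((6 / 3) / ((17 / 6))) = 540 / 289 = 1.87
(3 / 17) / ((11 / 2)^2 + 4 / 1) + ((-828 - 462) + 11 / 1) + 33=-2901922 / 2329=-1245.99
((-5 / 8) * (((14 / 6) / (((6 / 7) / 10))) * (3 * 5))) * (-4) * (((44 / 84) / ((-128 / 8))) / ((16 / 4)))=-9625 / 1152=-8.36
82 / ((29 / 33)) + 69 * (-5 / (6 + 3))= 4783 / 87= 54.98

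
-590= -590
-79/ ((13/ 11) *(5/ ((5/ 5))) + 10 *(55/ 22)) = -2.56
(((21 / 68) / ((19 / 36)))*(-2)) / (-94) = 189 / 15181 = 0.01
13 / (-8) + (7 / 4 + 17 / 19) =1.02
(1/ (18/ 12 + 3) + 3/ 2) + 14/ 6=73/ 18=4.06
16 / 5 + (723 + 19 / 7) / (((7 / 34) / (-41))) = -35406816 / 245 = -144517.62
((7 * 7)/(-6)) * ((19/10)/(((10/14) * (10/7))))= -15.21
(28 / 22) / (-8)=-7 / 44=-0.16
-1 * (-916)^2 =-839056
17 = 17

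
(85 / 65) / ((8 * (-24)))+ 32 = 79855 / 2496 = 31.99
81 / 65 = 1.25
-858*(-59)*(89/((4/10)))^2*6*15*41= 9247528879875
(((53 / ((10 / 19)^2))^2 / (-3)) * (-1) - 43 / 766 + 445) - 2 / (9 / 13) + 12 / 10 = 435895369661 / 34470000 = 12645.64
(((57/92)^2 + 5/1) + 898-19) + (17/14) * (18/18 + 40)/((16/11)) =108851793/118496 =918.61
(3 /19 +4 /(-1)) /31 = -73 /589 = -0.12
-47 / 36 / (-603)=47 / 21708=0.00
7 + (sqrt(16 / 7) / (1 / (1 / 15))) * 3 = 4 * sqrt(7) / 35 + 7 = 7.30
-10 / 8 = -5 / 4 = -1.25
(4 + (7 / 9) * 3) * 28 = 532 / 3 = 177.33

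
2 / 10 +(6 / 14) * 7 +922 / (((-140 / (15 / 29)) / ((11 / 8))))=-24097 / 16240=-1.48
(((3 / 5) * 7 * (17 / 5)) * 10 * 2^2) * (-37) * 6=-126806.40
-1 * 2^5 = -32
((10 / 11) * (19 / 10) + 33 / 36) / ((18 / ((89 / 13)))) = 31061 / 30888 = 1.01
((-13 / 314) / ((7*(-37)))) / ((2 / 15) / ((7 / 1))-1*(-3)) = 195 / 3682906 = 0.00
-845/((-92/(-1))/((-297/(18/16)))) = 55770/23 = 2424.78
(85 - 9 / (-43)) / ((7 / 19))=69616 / 301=231.28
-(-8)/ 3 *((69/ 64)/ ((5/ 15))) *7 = 483/ 8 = 60.38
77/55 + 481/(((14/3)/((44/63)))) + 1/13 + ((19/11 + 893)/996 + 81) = 903553769/5815810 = 155.36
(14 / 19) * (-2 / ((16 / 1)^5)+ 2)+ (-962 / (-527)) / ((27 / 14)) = 171521768173 / 70870892544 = 2.42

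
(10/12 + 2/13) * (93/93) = 77/78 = 0.99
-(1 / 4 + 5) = -21 / 4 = -5.25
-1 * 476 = -476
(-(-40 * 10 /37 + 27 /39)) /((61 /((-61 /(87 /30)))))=-48670 /13949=-3.49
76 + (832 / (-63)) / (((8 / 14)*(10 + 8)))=6052 / 81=74.72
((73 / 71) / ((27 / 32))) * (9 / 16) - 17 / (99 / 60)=-22534 / 2343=-9.62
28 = 28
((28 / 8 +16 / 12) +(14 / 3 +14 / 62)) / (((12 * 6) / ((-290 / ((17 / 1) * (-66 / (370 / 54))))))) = 0.24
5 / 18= 0.28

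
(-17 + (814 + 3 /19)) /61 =15146 /1159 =13.07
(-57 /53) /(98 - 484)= 57 /20458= 0.00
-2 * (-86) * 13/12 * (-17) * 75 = -237575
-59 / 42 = -1.40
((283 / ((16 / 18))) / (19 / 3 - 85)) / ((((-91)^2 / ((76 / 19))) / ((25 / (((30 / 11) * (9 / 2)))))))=-15565 / 3908632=-0.00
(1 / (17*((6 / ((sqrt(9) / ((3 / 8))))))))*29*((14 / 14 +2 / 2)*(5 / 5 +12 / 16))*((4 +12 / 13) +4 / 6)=88508 / 1989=44.50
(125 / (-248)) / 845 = -25 / 41912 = -0.00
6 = 6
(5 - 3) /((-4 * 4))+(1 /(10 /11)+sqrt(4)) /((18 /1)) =0.05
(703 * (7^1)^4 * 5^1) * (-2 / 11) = -1534457.27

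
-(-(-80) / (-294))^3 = 64000 / 3176523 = 0.02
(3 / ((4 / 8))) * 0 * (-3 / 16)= 0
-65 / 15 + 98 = 281 / 3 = 93.67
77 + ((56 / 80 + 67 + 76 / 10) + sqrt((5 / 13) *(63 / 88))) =3 *sqrt(10010) / 572 + 1523 / 10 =152.82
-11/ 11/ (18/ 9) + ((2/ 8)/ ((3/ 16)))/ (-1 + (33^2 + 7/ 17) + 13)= -14009/ 28086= -0.50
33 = 33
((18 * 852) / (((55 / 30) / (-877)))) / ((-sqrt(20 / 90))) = 121047048 * sqrt(2) / 11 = 15562397.91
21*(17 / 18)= 119 / 6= 19.83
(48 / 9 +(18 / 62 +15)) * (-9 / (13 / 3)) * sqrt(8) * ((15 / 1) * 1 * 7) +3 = 3 - 3625020 * sqrt(2) / 403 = -12717.97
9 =9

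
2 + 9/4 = 4.25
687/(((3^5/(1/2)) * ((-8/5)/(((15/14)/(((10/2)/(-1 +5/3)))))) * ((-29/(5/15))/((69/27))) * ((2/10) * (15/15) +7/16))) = 131675/22642011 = 0.01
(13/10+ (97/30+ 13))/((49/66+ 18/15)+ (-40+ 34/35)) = -40502/85669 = -0.47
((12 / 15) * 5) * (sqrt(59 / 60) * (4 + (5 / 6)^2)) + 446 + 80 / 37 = 169 * sqrt(885) / 270 + 16582 / 37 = 466.78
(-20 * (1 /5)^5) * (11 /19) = -44 /11875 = -0.00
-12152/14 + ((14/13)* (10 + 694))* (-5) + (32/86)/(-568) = -184901918/39689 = -4658.77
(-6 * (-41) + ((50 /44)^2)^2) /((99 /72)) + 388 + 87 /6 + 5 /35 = 656983847 /1127357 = 582.76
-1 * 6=-6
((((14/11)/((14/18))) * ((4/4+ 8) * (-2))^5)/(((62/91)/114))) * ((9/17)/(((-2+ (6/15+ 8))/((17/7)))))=-35441800290/341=-103934898.21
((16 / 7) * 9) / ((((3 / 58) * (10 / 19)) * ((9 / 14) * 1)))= 17632 / 15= 1175.47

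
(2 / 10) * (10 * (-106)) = -212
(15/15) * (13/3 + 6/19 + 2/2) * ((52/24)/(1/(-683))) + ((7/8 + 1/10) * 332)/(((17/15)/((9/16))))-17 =-764294515/93024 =-8216.10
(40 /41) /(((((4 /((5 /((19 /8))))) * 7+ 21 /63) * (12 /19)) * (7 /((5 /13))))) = 9500 /1525979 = 0.01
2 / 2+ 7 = 8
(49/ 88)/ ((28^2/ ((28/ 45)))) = 0.00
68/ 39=1.74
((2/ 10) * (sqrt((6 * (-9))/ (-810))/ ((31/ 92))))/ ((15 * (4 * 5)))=23 * sqrt(15)/ 174375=0.00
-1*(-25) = 25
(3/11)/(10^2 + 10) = 3/1210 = 0.00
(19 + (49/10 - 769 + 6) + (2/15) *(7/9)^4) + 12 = -143105489/196830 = -727.05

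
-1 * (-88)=88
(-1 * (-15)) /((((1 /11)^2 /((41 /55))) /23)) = 31119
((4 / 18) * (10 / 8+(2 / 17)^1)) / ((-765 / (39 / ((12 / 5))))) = -403 / 62424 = -0.01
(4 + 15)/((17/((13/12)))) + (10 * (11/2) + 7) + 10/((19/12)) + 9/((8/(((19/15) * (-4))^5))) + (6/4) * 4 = -401254007599/109012500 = -3680.81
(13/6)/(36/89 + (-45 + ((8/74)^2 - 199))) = -1583933/178070976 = -0.01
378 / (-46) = -189 / 23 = -8.22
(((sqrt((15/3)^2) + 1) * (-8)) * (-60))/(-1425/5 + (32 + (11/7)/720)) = -14515200/1275109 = -11.38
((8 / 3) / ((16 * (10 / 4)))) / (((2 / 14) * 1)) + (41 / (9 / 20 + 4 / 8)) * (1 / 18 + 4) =150049 / 855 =175.50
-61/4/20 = -61/80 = -0.76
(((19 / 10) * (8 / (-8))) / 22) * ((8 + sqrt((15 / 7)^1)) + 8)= -76 / 55 - 19 * sqrt(105) / 1540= -1.51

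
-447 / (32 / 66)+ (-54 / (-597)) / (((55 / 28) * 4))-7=-162673519 / 175120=-928.93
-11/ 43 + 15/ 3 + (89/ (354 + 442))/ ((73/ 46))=4.81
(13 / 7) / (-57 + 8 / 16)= -26 / 791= -0.03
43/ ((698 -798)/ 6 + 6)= -129/ 32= -4.03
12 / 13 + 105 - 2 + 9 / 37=50104 / 481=104.17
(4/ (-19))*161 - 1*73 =-2031/ 19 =-106.89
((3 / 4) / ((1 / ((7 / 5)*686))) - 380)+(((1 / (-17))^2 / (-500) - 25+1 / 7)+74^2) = 5858044443 / 1011500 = 5791.44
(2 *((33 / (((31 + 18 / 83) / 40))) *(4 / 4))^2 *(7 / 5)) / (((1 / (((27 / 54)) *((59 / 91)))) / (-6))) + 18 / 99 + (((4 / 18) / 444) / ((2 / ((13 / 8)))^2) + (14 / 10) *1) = -23903686016643972797 / 2455140310571520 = -9736.18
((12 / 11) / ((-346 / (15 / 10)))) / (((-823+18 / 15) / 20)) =0.00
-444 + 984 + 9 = 549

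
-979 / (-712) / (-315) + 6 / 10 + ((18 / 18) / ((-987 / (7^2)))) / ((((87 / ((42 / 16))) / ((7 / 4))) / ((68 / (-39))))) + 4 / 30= 4094236 / 5581485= 0.73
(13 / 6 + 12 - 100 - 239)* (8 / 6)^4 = -1026.63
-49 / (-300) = 49 / 300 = 0.16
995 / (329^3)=995 / 35611289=0.00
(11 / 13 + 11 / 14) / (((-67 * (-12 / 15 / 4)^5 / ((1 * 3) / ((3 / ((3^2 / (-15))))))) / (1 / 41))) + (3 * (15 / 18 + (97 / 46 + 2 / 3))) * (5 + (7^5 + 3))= 2093262092865 / 11498942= 182039.54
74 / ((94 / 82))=64.55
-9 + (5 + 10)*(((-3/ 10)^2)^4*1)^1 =-179980317/ 20000000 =-9.00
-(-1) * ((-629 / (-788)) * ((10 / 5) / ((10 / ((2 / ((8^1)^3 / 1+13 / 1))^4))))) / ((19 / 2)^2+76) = 10064 / 49761686337890625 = 0.00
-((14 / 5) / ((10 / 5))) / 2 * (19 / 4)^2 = -2527 / 160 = -15.79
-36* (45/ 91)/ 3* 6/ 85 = -648/ 1547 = -0.42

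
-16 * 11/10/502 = -44/1255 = -0.04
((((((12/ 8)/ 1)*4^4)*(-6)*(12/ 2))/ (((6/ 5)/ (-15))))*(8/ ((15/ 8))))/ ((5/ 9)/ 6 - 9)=-39813120/ 481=-82771.56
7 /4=1.75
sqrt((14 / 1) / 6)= sqrt(21) / 3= 1.53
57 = 57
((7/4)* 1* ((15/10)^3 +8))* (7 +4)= 7007/32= 218.97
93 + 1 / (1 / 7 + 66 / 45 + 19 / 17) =454509 / 4868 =93.37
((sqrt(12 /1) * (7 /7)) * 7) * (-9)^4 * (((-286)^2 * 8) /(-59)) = -60106318272 * sqrt(3) /59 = -1764528764.46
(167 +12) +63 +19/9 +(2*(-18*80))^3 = -214990845803/9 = -23887871755.89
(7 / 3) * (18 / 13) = 3.23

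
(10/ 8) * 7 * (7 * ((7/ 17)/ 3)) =1715/ 204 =8.41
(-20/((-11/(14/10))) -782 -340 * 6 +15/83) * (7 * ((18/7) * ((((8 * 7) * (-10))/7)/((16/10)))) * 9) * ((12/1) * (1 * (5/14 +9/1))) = 16387609300200/6391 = 2564169816.96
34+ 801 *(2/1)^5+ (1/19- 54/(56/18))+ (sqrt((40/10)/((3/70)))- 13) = 2 *sqrt(210)/3+ 6819095/266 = 25645.36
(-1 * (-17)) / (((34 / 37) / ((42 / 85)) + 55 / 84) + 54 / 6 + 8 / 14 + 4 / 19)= 334628 / 242043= 1.38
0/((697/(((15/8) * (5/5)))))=0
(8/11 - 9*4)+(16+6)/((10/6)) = -1214/55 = -22.07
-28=-28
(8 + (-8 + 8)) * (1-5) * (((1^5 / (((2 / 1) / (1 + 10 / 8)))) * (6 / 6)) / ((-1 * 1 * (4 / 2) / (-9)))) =-162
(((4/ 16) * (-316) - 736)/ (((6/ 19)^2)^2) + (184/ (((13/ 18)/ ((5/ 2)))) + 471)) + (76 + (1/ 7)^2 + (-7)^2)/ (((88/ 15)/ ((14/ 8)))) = -52416071177/ 648648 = -80808.19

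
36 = 36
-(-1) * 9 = 9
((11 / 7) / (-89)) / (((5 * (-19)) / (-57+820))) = 1199 / 8455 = 0.14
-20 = -20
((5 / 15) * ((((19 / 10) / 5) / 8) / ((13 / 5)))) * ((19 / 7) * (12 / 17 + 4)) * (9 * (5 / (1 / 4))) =21660 / 1547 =14.00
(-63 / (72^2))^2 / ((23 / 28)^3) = 16807 / 63073728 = 0.00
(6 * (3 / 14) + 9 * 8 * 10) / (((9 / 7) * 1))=561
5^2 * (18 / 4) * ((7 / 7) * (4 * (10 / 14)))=2250 / 7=321.43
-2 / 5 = -0.40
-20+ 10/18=-175/9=-19.44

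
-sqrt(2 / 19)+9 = 9 - sqrt(38) / 19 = 8.68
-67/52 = -1.29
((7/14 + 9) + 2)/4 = 23/8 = 2.88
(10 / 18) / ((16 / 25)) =125 / 144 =0.87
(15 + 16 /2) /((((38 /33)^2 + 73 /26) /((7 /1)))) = 4558554 /117041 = 38.95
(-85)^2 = 7225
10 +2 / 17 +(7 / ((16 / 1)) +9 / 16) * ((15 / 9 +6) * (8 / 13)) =9836 / 663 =14.84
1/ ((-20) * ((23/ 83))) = -83/ 460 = -0.18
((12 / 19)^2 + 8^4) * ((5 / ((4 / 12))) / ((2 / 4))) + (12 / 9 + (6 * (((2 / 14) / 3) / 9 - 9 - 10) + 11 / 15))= 13961935111 / 113715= 122780.07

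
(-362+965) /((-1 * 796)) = -603 /796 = -0.76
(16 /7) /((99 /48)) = 256 /231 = 1.11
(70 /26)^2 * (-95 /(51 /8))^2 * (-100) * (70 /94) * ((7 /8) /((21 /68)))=-1238230000000 /3645837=-339628.46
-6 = -6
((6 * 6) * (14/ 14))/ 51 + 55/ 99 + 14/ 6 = 3.59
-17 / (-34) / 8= 1 / 16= 0.06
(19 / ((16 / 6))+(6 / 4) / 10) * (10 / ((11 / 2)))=291 / 22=13.23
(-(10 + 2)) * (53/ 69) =-212/ 23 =-9.22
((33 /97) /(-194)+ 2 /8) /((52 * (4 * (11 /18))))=84087 /43055584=0.00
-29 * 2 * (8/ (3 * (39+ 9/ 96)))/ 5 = -14848/ 18765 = -0.79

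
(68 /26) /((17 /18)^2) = 648 /221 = 2.93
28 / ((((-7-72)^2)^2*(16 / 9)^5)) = 413343 / 10210530033664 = 0.00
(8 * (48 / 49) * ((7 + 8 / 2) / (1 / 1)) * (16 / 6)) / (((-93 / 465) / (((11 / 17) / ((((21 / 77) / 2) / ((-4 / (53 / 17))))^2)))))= -81558568960 / 1238769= -65838.40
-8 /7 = -1.14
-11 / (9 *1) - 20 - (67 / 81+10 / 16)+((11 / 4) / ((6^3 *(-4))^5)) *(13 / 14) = -611353231469052047 / 26962287755526144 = -22.67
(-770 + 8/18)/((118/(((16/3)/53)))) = -55408/84429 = -0.66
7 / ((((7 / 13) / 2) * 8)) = 13 / 4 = 3.25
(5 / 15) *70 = 23.33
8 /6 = 4 /3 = 1.33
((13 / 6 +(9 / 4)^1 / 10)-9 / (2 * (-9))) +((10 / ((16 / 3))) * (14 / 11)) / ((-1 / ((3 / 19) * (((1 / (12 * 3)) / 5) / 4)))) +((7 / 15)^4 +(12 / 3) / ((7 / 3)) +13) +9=126337736807 / 4740120000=26.65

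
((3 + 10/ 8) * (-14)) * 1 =-119/ 2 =-59.50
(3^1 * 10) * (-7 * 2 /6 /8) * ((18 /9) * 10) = -175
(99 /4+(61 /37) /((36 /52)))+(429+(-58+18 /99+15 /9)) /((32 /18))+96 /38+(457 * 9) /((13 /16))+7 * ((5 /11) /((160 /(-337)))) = 153297987835 /28952352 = 5294.84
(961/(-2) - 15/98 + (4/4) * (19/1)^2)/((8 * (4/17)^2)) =-1694407/6272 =-270.15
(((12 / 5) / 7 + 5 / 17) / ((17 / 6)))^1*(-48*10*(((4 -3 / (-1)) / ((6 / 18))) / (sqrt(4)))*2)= -654912 / 289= -2266.13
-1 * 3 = -3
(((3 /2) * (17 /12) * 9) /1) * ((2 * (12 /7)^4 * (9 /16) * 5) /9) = 247860 /2401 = 103.23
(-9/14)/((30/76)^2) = -722/175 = -4.13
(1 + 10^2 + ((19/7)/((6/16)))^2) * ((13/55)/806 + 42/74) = 87.10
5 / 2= 2.50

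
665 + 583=1248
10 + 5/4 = 45/4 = 11.25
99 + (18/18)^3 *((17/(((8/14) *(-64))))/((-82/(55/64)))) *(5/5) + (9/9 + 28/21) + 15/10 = 414485683/4030464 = 102.84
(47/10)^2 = 22.09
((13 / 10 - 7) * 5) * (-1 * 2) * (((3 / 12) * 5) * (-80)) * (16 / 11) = -91200 / 11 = -8290.91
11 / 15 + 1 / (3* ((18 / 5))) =223 / 270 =0.83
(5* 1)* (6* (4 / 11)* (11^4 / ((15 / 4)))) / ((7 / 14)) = 85184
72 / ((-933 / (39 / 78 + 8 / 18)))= -68 / 933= -0.07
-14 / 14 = -1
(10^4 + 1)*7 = 70007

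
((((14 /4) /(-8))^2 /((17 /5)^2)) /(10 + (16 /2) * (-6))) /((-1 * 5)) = 245 /2811392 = 0.00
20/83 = 0.24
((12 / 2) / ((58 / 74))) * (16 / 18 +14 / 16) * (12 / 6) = 4699 / 174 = 27.01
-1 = -1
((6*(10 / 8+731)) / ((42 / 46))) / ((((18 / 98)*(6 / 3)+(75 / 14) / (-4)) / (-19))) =35839244 / 381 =94066.26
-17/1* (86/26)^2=-31433/169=-185.99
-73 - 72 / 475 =-34747 / 475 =-73.15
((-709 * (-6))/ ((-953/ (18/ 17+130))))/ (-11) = 9477912/ 178211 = 53.18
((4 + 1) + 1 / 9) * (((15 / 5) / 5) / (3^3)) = 46 / 405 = 0.11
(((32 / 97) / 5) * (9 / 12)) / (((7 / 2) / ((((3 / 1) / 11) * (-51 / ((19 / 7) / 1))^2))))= 2621808 / 1925935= 1.36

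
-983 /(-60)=16.38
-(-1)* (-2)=-2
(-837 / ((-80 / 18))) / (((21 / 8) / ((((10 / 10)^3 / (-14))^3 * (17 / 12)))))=-14229 / 384160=-0.04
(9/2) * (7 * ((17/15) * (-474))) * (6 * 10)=-1015308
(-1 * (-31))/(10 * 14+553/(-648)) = 20088/90167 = 0.22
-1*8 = -8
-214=-214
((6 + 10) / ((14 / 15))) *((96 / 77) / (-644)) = -0.03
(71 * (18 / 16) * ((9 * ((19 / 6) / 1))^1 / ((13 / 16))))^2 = 1326634929 / 169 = 7849910.82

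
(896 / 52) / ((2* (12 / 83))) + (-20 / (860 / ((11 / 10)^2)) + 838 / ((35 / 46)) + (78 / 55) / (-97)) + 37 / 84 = 242443597569 / 208758550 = 1161.36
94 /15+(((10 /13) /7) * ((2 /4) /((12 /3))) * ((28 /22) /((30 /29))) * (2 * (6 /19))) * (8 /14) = 1789526 /285285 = 6.27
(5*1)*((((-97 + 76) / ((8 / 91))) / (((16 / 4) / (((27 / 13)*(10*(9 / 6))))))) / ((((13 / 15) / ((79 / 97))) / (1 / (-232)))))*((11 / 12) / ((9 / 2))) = 143710875 / 18723328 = 7.68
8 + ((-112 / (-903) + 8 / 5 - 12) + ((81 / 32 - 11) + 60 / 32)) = -8.87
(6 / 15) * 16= 32 / 5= 6.40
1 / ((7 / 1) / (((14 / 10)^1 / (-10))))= -1 / 50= -0.02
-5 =-5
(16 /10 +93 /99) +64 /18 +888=894.09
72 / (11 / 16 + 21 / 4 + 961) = 128 / 1719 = 0.07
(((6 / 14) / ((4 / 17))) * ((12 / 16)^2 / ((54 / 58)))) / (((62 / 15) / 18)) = 66555 / 13888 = 4.79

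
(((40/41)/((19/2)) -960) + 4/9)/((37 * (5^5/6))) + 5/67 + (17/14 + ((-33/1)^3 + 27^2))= -8923585046693599/253462256250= -35206.76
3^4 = 81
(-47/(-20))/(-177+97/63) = -2961/221080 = -0.01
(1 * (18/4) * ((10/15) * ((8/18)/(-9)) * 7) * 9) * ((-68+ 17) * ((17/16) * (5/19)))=10115/76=133.09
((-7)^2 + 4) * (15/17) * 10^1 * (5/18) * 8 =53000/51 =1039.22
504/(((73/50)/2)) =50400/73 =690.41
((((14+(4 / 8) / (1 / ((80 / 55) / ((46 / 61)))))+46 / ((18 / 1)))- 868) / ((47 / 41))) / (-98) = 11342609 / 1498266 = 7.57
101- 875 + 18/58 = -22437/29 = -773.69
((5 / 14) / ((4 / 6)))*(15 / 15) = 0.54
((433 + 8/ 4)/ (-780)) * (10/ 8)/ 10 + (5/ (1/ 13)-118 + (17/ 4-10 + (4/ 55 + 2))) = -1298371/ 22880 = -56.75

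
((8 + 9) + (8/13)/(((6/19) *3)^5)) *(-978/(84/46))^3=-2880967833864055835/1053197964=-2735447591.37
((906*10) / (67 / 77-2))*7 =-1627780 / 29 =-56130.34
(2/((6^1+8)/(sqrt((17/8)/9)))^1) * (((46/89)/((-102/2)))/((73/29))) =-667 * sqrt(34)/13916574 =-0.00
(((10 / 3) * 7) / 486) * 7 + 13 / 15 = 4384 / 3645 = 1.20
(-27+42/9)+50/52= -1667/78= -21.37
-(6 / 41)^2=-36 / 1681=-0.02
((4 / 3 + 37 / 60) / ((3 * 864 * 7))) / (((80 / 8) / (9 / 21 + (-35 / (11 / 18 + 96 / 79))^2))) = 219314719 / 55496851200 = 0.00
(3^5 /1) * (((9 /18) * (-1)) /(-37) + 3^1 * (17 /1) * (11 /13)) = 10091061 /962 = 10489.67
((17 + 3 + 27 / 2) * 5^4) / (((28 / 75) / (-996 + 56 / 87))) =-22663796875 / 406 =-55822159.79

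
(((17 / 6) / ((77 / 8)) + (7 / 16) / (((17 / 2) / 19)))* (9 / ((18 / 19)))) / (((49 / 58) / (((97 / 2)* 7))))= 2136330037 / 439824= 4857.24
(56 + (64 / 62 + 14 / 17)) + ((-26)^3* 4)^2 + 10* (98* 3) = 2604779403102 / 527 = 4942655413.86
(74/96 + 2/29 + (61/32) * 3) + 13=54451/2784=19.56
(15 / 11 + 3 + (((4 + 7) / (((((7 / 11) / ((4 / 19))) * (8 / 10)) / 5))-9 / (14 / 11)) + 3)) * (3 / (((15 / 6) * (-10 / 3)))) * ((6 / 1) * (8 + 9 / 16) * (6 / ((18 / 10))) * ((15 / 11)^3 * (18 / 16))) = -504895467375 / 124624192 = -4051.34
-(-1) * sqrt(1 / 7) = sqrt(7) / 7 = 0.38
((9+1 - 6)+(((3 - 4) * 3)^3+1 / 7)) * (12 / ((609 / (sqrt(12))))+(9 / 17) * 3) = -4320 / 119 - 1280 * sqrt(3) / 1421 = -37.86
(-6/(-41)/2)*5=15/41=0.37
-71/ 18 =-3.94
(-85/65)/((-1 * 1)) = 17/13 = 1.31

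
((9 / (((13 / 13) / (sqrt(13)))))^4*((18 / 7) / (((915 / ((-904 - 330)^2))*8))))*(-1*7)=-1266334168203 / 305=-4151915305.58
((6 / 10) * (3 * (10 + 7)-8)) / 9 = 43 / 15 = 2.87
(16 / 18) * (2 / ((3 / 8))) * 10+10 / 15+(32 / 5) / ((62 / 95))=48446 / 837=57.88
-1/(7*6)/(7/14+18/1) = -1/777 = -0.00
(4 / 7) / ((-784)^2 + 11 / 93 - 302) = 372 / 399944531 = 0.00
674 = 674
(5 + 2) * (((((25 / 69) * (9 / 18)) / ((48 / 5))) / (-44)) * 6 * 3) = -875 / 16192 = -0.05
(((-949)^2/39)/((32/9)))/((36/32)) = 69277/12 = 5773.08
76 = 76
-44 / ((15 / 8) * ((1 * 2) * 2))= -88 / 15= -5.87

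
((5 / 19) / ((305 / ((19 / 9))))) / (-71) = -1 / 38979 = -0.00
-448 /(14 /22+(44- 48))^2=-54208 /1369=-39.60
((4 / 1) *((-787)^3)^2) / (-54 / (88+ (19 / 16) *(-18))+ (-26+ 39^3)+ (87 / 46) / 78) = 46604024495373663902896 / 2907452993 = 16029158375931.71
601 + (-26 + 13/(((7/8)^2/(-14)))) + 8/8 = 2368/7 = 338.29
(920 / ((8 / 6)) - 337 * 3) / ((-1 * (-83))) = -3.87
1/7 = 0.14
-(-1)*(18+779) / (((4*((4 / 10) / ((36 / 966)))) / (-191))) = -2283405 / 644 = -3545.66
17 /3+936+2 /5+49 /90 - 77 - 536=5933 /18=329.61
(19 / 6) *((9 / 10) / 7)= 57 / 140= 0.41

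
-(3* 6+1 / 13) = -235 / 13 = -18.08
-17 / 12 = -1.42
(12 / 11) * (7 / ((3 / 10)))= 25.45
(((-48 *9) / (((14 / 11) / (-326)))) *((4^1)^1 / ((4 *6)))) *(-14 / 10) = -129096 / 5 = -25819.20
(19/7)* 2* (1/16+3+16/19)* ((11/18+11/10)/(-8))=-13057/2880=-4.53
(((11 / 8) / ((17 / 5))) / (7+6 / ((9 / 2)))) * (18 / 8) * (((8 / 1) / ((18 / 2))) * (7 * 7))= 1617 / 340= 4.76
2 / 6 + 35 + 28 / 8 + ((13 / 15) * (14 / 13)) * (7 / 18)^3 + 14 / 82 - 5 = 61079291 / 1793340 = 34.06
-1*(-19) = 19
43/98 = 0.44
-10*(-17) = 170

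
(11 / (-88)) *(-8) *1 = 1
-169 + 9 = -160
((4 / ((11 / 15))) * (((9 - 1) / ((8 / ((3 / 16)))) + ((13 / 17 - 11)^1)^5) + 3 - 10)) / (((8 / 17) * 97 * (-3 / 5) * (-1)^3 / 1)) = -63801746959925 / 2851741024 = -22372.91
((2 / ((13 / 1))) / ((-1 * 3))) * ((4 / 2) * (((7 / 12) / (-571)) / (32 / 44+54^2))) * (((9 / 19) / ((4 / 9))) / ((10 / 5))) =693 / 36200248864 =0.00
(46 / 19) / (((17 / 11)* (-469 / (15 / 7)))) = -7590 / 1060409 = -0.01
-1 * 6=-6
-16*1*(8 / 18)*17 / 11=-10.99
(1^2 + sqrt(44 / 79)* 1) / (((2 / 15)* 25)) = 3* sqrt(869) / 395 + 3 / 10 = 0.52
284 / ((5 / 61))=17324 / 5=3464.80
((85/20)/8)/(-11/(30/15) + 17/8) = -17/108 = -0.16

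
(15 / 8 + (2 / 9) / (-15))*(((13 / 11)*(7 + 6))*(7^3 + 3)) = 58737133 / 5940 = 9888.41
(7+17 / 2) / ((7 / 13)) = 403 / 14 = 28.79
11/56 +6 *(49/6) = 2755/56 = 49.20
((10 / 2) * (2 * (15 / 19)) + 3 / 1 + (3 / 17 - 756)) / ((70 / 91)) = -1563978 / 1615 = -968.41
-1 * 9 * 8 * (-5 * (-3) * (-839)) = 906120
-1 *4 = -4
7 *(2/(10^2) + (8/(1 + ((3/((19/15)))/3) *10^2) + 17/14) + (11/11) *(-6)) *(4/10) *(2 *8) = -209.02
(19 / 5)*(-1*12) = -228 / 5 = -45.60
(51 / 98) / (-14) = -51 / 1372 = -0.04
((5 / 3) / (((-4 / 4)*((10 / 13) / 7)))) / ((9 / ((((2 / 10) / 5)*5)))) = -91 / 270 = -0.34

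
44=44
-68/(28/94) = -228.29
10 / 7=1.43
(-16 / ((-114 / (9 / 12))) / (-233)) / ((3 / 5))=-10 / 13281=-0.00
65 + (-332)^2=110289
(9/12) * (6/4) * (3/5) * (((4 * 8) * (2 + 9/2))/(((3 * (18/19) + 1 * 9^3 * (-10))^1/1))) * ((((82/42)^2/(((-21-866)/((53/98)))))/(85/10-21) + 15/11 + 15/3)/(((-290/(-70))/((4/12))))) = -8285256917431/839847088426500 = -0.01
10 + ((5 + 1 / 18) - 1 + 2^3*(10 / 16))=343 / 18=19.06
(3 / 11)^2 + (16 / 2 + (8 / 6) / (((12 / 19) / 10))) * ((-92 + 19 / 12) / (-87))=17240617 / 568458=30.33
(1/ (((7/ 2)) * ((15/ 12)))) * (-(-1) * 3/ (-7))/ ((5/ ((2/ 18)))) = -8/ 3675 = -0.00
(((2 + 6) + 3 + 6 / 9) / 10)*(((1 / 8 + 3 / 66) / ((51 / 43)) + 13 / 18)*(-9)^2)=244839 / 2992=81.83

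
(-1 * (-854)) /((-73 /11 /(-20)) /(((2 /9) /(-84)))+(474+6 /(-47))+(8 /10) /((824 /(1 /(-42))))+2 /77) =2.45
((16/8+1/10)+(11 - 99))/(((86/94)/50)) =-201865/43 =-4694.53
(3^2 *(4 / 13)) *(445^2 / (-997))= -7128900 / 12961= -550.03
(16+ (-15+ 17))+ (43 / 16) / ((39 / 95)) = 15317 / 624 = 24.55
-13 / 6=-2.17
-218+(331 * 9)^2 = 8874223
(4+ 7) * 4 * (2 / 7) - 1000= -6912 / 7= -987.43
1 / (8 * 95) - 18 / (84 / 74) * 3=-253073 / 5320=-47.57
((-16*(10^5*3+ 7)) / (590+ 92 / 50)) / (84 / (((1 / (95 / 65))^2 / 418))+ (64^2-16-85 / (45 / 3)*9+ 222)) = -5070118300 / 49543854849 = -0.10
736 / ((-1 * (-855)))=736 / 855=0.86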